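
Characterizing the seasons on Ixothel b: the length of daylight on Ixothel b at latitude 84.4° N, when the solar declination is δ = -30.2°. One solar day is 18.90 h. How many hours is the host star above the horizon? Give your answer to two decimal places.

cos H₀ = −tan φ · tan δ = 5.9358 ≥ 1, so the host star never rises (polar night) and H₀ = 0.
Daylight = 2H₀/(2π) × 18.90 h = (0.0000/π) × 18.90 = 0.00 h.

0.00 h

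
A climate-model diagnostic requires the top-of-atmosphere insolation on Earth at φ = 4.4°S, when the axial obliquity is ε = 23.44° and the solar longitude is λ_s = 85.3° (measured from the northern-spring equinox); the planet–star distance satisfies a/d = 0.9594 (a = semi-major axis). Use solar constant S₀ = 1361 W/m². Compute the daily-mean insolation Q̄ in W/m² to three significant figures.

Solar declination: sin δ = sin ε · sin λ_s = sin 23.44° × sin 85.3° = 0.39645, so δ = +23.356°.
cos H₀ = −tan(-4.4°) tan(+23.356°) = 0.0332, H₀ = 1.5376 rad.
Bracket: H₀ sin φ sin δ + cos φ cos δ sin H₀ = 1.5376×-0.07672×0.39645 + 0.99705×0.91806×0.99945 = -0.046767 + 0.914848 = 0.868081.
Inverse-square distance factor (a/d)² = 0.9594² = 0.920448.
Q̄ = (S₀/π) × 0.920448 × [bracket] = (1361/π) × 0.920448 × 0.868081 = 346.2 W/m².

Q̄ ≈ 346 W/m²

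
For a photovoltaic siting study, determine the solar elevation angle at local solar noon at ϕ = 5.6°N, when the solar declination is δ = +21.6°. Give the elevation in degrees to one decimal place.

At local noon the hour angle is zero, so the zenith angle equals |ϕ − δ| = |+5.6° − (+21.600°)| = 16.000°.
Elevation = 90° − 16.000° = 74.0°.

74.0°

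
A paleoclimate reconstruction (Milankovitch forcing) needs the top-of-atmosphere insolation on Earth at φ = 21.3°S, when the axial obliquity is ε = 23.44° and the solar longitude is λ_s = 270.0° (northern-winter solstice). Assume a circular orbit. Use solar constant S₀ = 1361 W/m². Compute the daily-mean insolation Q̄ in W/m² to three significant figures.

Solar declination: sin δ = sin ε · sin λ_s = sin 23.44° × sin 270.0° = -0.39779, so δ = -23.440°.
cos H₀ = −tan(-21.3°) tan(-23.440°) = -0.1690, H₀ = 1.7407 rad.
Bracket: H₀ sin φ sin δ + cos φ cos δ sin H₀ = 1.7407×-0.36325×-0.39779 + 0.93169×0.91748×0.98561 = 0.251526 + 0.842506 = 1.094032.
Q̄ = (S₀/π) × [bracket] = (1361/π) × 1.094032 = 474.0 W/m².

Q̄ ≈ 474 W/m²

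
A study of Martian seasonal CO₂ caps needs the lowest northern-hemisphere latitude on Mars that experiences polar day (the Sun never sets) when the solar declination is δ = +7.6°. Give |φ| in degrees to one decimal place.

|φ| = 82.4°

Polar day requires cos H₀ = −tan φ tan δ ≤ −1, i.e. tan φ tan δ ≥ 1.
The boundary is |tan φ| · |tan δ| = 1, so |φ| = 90° − |δ| = 90° − 7.6° = 82.4° in the northern hemisphere.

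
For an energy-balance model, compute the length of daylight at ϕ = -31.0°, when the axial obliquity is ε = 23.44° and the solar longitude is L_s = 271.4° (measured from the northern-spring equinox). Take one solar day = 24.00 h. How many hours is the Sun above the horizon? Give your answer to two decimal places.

Solar declination: sin δ = sin ε · sin L_s = sin 23.44° × sin 271.4° = -0.39767, so δ = -23.433°.
cos h₀ = −tan ϕ · tan δ = −tan(-31.0°) × tan(-23.433°) = -0.2604, so h₀ = 1.8343 rad = 105.10°.
Daylight = 2h₀/(2π) × 24.00 h = (1.8343/π) × 24.00 = 14.01 h.

14.01 h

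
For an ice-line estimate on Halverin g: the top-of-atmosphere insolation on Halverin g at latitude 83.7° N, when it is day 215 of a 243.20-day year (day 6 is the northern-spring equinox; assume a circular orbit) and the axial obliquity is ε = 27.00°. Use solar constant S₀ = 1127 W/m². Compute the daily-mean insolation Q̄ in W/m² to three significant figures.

Q̄ ≈ 0.00 W/m²

Solar longitude: λ_s = 360° × (215 − 6)/243.20 = 309.375°.
sin δ = sin 27.00° × sin 309.375° = -0.35094, so δ = -20.545°.
cos H₀ = −tan(+83.7°) tan(-20.545°) = 3.3947 ≥ 1 ⇒ polar night, H₀ = 0 and Q̄ = 0.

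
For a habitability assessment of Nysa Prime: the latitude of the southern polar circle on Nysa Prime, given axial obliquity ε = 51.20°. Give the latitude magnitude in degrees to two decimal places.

The polar circle is the lowest latitude that experiences at least one full rotation of continuous darkness at the northern-summer solstice; it lies at |ϕ| = 90° − ε = 90° − 51.20° = 38.80°.

38.80°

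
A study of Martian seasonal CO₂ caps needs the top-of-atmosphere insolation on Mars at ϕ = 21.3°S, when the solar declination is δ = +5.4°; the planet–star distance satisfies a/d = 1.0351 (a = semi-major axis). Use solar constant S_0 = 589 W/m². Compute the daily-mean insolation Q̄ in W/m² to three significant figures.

Q̄ ≈ 176 W/m²

cos h₀ = −tan(-21.3°) tan(+5.400°) = 0.0369, h₀ = 1.5339 rad.
Bracket: h₀ sin ϕ sin δ + cos ϕ cos δ sin h₀ = 1.5339×-0.36325×0.09411 + 0.93169×0.99556×0.99932 = -0.052437 + 0.926923 = 0.874486.
Inverse-square distance factor (a/d)² = 1.0351² = 1.071432.
Q̄ = (S_0/π) × 1.071432 × [bracket] = (589/π) × 1.071432 × 0.874486 = 175.7 W/m².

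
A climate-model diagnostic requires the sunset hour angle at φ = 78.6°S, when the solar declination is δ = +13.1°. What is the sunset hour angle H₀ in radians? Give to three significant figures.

cos H₀ = −tan φ · tan δ = 1.1541 ≥ 1, so the Sun never rises (polar night) and H₀ = 0.

H₀ = 0.00 rad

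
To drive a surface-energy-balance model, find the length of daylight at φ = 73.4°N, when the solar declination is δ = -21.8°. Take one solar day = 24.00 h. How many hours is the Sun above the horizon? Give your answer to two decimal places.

cos H₀ = −tan φ · tan δ = 1.3417 ≥ 1, so the Sun never rises (polar night) and H₀ = 0.
Daylight = 2H₀/(2π) × 24.00 h = (0.0000/π) × 24.00 = 0.00 h.

0.00 h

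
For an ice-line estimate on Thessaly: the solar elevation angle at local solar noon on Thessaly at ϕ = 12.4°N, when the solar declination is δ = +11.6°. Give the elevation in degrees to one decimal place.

At local noon the hour angle is zero, so the zenith angle equals |ϕ − δ| = |+12.4° − (+11.600°)| = 0.800°.
Elevation = 90° − 0.800° = 89.2°.

89.2°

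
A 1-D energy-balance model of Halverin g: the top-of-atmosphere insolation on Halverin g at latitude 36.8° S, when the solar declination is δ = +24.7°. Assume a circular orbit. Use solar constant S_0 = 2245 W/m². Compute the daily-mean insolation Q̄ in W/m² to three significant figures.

cos h₀ = −tan(-36.8°) tan(+24.700°) = 0.3441, h₀ = 1.2195 rad.
Bracket: h₀ sin ϕ sin δ + cos ϕ cos δ sin h₀ = 1.2195×-0.59902×0.41787 + 0.80073×0.90851×0.93894 = -0.305256 + 0.683052 = 0.377796.
Q̄ = (S_0/π) × [bracket] = (2245/π) × 0.377796 = 270.0 W/m².

Q̄ ≈ 270 W/m²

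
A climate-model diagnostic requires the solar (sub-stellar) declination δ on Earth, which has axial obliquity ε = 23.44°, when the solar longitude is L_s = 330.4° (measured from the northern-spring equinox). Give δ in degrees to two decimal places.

δ = -11.33°

sin δ = sin ε · sin L_s = sin 23.44° × sin 330.4° = -0.196484.
δ = arcsin(-0.196484) = -11.33°.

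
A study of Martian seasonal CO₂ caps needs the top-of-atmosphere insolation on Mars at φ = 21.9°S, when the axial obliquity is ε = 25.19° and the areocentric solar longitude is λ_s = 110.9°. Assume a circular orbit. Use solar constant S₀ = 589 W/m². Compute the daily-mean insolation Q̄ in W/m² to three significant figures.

Q̄ ≈ 118 W/m²

sin δ = sin 25.19° × sin 110.9° = 0.39762, so δ = +23.429°.
cos H₀ = −tan(-21.9°) tan(+23.429°) = 0.1742, H₀ = 1.3957 rad.
Bracket: H₀ sin φ sin δ + cos φ cos δ sin H₀ = 1.3957×-0.37299×0.39762 + 0.92784×0.91755×0.98471 = -0.206994 + 0.838323 = 0.631329.
Q̄ = (S₀/π) × [bracket] = (589/π) × 0.631329 = 118.4 W/m².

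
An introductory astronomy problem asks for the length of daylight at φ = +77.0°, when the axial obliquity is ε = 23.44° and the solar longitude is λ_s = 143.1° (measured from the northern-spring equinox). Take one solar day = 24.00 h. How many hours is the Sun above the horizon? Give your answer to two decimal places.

24.00 h

Solar declination: sin δ = sin ε · sin λ_s = sin 23.44° × sin 143.1° = 0.23884, so δ = +13.818°.
Sunrise equation: cos H₀ = −tan φ · tan δ = -1.0654 ≤ −1, so the Sun never sets (polar day) and H₀ = π.
Daylight = 2H₀/(2π) × 24.00 h = (3.1416/π) × 24.00 = 24.00 h.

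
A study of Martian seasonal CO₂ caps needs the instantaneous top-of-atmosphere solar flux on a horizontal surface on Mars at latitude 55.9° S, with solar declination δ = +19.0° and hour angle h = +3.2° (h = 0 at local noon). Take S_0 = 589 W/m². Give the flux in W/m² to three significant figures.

153 W/m²

cos θ_z = sin ϕ sin δ + cos ϕ cos δ cos h = -0.269590 + 0.529268 = 0.259678.
Flux = S_0 · cos θ_z = 589 × 0.259678 = 153.0 W/m².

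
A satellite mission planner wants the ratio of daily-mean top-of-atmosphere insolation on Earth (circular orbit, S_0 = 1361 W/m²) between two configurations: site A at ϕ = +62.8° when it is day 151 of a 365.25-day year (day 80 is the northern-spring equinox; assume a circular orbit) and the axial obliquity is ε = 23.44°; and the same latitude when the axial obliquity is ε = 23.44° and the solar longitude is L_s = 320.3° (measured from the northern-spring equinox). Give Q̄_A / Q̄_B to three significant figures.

Q̄_A / Q̄_B ≈ 7.42

— Configuration A (ϕ=+62.8°):
Solar longitude: L_s = 360° × (151 − 80)/365.25 = 69.979°.
sin δ = sin 23.44° × sin 69.979° = 0.37375, so δ = +21.947°.
cos h₀ = −tan(+62.8°) tan(+21.947°) = -0.7841, h₀ = 2.4720 rad.
Bracket: h₀ sin ϕ sin δ + cos ϕ cos δ sin h₀ = 2.4720×0.88942×0.37375 + 0.45710×0.92753×0.62068 = 0.821744 + 0.263152 = 1.084896.
Q̄ = (S_0/π) × [bracket] = (1361/π) × 1.084896 = 470.00 W/m².
— Configuration B (ϕ=+62.8°):
Solar declination: sin δ = sin ε · sin L_s = sin 23.44° × sin 320.3° = -0.25409, so δ = -14.720°.
cos h₀ = −tan(+62.8°) tan(-14.720°) = 0.5112, h₀ = 1.0342 rad.
Bracket: h₀ sin ϕ sin δ + cos ϕ cos δ sin h₀ = 1.0342×0.88942×-0.25409 + 0.45710×0.96718×0.85947 = -0.233722 + 0.379970 = 0.146248.
Q̄ = (S_0/π) × [bracket] = (1361/π) × 0.146248 = 63.358 W/m².
Ratio Q̄_A / Q̄_B = 470.00 / 63.358 = 7.418.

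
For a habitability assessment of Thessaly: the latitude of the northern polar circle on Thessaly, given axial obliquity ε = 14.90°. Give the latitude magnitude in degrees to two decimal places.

The polar circle is the lowest latitude that experiences at least one full rotation of continuous daylight at the northern-summer solstice; it lies at |ϕ| = 90° − ε = 90° − 14.90° = 75.10°.

75.10°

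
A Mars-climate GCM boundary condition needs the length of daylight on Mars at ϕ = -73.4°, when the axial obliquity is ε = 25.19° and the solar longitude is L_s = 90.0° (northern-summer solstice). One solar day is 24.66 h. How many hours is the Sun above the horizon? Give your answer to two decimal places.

Solar declination: sin δ = sin ε · sin L_s = sin 25.19° × sin 90.0° = 0.42562, so δ = +25.190°.
cos h₀ = −tan ϕ · tan δ = 1.5778 ≥ 1, so the Sun never rises (polar night) and h₀ = 0.
Daylight = 2h₀/(2π) × 24.66 h = (0.0000/π) × 24.66 = 0.00 h.

0.00 h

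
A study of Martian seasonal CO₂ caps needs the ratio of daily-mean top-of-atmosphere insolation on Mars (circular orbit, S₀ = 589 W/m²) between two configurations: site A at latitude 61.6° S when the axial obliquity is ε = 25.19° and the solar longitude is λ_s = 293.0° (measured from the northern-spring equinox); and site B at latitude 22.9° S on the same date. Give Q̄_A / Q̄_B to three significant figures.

Q̄_A / Q̄_B ≈ 1.02

— Configuration A (φ=-61.6°):
Solar declination: sin δ = sin ε · sin λ_s = sin 25.19° × sin 293.0° = -0.39179, so δ = -23.066°.
cos H₀ = −tan(-61.6°) tan(-23.066°) = -0.7876, H₀ = 2.4776 rad.
Bracket: H₀ sin φ sin δ + cos φ cos δ sin H₀ = 2.4776×-0.87965×-0.39179 + 0.47562×0.92006×0.61625 = 0.853875 + 0.269670 = 1.123545.
Q̄ = (S₀/π) × [bracket] = (589/π) × 1.123545 = 210.65 W/m².
— Configuration B (φ=-22.9°):
cos H₀ = −tan(-22.9°) tan(-23.066°) = -0.1799, H₀ = 1.7517 rad.
Bracket: H₀ sin φ sin δ + cos φ cos δ sin H₀ = 1.7517×-0.38912×-0.39179 + 0.92119×0.92006×0.98369 = 0.267052 + 0.833727 = 1.100779.
Q̄ = (S₀/π) × [bracket] = (589/π) × 1.100779 = 206.38 W/m².
Ratio Q̄_A / Q̄_B = 210.65 / 206.38 = 1.021.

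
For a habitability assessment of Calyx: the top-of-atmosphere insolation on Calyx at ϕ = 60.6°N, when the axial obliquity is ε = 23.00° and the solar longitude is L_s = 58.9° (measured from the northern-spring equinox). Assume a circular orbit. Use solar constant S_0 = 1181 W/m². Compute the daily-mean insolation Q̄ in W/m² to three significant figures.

Q̄ ≈ 382 W/m²

Solar declination: sin δ = sin ε · sin L_s = sin 23.00° × sin 58.9° = 0.33457, so δ = +19.546°.
cos h₀ = −tan(+60.6°) tan(+19.546°) = -0.6301, h₀ = 2.2524 rad.
Bracket: h₀ sin ϕ sin δ + cos ϕ cos δ sin h₀ = 2.2524×0.87121×0.33457 + 0.49090×0.94237×0.77653 = 0.656531 + 0.359230 = 1.015761.
Q̄ = (S_0/π) × [bracket] = (1181/π) × 1.015761 = 381.8 W/m².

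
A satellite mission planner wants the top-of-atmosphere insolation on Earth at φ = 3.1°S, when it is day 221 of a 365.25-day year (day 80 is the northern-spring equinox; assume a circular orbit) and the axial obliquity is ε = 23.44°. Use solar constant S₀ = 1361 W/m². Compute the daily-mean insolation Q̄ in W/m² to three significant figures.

Q̄ ≈ 408 W/m²

Solar longitude: λ_s = 360° × (221 − 80)/365.25 = 138.973°.
sin δ = sin 23.44° × sin 138.973° = 0.26111, so δ = +15.136°.
cos H₀ = −tan(-3.1°) tan(+15.136°) = 0.0146, H₀ = 1.5561 rad.
Bracket: H₀ sin φ sin δ + cos φ cos δ sin H₀ = 1.5561×-0.05408×0.26111 + 0.99854×0.96531×0.99989 = -0.021973 + 0.963795 = 0.941822.
Q̄ = (S₀/π) × [bracket] = (1361/π) × 0.941822 = 408.0 W/m².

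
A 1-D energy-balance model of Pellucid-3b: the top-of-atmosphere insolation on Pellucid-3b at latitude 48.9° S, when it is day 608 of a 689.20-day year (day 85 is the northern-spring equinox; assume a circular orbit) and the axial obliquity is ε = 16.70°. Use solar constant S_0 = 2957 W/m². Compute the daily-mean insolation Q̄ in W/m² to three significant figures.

Q̄ ≈ 948 W/m²

Solar longitude: L_s = 360° × (608 − 85)/689.20 = 273.186°.
sin δ = sin 16.70° × sin 273.186° = -0.28692, so δ = -16.673°.
cos h₀ = −tan(-48.9°) tan(-16.673°) = -0.3433, h₀ = 1.9213 rad.
Bracket: h₀ sin ϕ sin δ + cos ϕ cos δ sin h₀ = 1.9213×-0.75356×-0.28692 + 0.65738×0.95796×0.93921 = 0.415407 + 0.591462 = 1.006869.
Q̄ = (S_0/π) × [bracket] = (2957/π) × 1.006869 = 947.7 W/m².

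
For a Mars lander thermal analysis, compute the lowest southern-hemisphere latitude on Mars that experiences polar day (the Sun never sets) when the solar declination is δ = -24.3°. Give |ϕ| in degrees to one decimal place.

Polar day requires cos h₀ = −tan ϕ tan δ ≤ −1, i.e. tan ϕ tan δ ≥ 1.
The boundary is |tan ϕ| · |tan δ| = 1, so |ϕ| = 90° − |δ| = 90° − 24.3° = 65.7° in the southern hemisphere.

|ϕ| = 65.7°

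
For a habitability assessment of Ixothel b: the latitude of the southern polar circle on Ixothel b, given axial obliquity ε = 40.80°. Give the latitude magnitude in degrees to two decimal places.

49.20°

The polar circle is the lowest latitude that experiences at least one full rotation of continuous darkness at the northern-summer solstice; it lies at |ϕ| = 90° − ε = 90° − 40.80° = 49.20°.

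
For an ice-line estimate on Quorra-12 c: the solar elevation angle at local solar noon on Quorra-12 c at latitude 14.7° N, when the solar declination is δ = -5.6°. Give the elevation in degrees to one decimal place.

At local noon the hour angle is zero, so the zenith angle equals |φ − δ| = |+14.7° − (-5.600°)| = 20.300°.
Elevation = 90° − 20.300° = 69.7°.

69.7°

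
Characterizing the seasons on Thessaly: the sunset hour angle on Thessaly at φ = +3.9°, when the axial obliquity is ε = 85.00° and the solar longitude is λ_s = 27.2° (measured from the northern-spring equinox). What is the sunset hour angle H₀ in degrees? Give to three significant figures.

Solar declination: sin δ = sin ε · sin λ_s = sin 85.00° × sin 27.2° = 0.45536, so δ = +27.088°.
cos H₀ = −tan φ · tan δ = −tan(+3.9°) × tan(+27.088°) = -0.0349, so H₀ = 1.6057 rad = 92.00°.

H₀ = 92.0°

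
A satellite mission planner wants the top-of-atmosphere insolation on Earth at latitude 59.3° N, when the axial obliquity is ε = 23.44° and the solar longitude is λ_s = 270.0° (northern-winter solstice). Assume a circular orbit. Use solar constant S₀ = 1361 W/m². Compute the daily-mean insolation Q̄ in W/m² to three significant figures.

Q̄ ≈ 27.2 W/m²

Solar declination: sin δ = sin ε · sin λ_s = sin 23.44° × sin 270.0° = -0.39779, so δ = -23.440°.
cos H₀ = −tan(+59.3°) tan(-23.440°) = 0.7302, H₀ = 0.7522 rad.
Bracket: H₀ sin φ sin δ + cos φ cos δ sin H₀ = 0.7522×0.85985×-0.39779 + 0.51054×0.91748×0.68322 = -0.257282 + 0.320027 = 0.062745.
Q̄ = (S₀/π) × [bracket] = (1361/π) × 0.062745 = 27.18 W/m².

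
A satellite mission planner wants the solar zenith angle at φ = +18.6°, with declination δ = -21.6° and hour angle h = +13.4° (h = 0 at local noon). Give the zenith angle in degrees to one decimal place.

θ_z = 42.3°

cos θ_z = sin φ sin δ + cos φ cos δ cos h = -0.117417 + 0.857223 = 0.739806.
θ_z = arccos(0.739806) = 42.3°.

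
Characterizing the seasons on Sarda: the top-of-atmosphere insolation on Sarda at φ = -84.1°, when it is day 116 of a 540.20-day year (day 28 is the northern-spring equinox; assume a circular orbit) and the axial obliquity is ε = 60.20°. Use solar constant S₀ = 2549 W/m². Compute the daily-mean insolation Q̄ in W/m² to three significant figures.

Q̄ ≈ 0.00 W/m²

Solar longitude: λ_s = 360° × (116 − 28)/540.20 = 58.645°.
sin δ = sin 60.20° × sin 58.645° = 0.74104, so δ = +47.820°.
cos H₀ = −tan(-84.1°) tan(+47.820°) = 10.6794 ≥ 1 ⇒ polar night, H₀ = 0 and Q̄ = 0.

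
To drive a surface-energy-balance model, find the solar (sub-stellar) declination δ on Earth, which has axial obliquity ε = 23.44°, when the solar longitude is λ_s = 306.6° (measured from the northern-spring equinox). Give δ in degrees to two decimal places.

δ = -18.62°

sin δ = sin ε · sin λ_s = sin 23.44° × sin 306.6° = -0.319352.
δ = arcsin(-0.319352) = -18.62°.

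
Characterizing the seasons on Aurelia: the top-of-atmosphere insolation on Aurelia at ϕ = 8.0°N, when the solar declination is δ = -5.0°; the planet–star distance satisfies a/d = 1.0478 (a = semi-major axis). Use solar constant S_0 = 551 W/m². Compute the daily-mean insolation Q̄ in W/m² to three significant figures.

Q̄ ≈ 186 W/m²

cos h₀ = −tan(+8.0°) tan(-5.000°) = 0.0123, h₀ = 1.5585 rad.
Bracket: h₀ sin ϕ sin δ + cos ϕ cos δ sin h₀ = 1.5585×0.13917×-0.08716 + 0.99027×0.99619×0.99992 = -0.018905 + 0.986418 = 0.967513.
Inverse-square distance factor (a/d)² = 1.0478² = 1.097885.
Q̄ = (S_0/π) × 1.097885 × [bracket] = (551/π) × 1.097885 × 0.967513 = 186.3 W/m².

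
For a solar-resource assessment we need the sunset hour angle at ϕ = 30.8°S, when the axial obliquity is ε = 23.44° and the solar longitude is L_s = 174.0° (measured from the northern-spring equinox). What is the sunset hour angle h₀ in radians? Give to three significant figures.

h₀ = 1.55 rad

Solar declination: sin δ = sin ε · sin L_s = sin 23.44° × sin 174.0° = 0.04158, so δ = +2.383°.
cos h₀ = −tan ϕ · tan δ = −tan(-30.8°) × tan(+2.383°) = 0.0248, so h₀ = 1.5460 rad = 88.58°.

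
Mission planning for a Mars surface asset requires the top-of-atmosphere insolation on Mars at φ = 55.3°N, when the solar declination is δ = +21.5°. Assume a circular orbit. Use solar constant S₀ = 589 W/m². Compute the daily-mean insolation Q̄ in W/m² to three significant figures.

cos H₀ = −tan(+55.3°) tan(+21.500°) = -0.5689, H₀ = 2.1759 rad.
Bracket: H₀ sin φ sin δ + cos φ cos δ sin H₀ = 2.1759×0.82214×0.36650 + 0.56928×0.93042×0.82242 = 0.655630 + 0.435611 = 1.091241.
Q̄ = (S₀/π) × [bracket] = (589/π) × 1.091241 = 204.6 W/m².

Q̄ ≈ 205 W/m²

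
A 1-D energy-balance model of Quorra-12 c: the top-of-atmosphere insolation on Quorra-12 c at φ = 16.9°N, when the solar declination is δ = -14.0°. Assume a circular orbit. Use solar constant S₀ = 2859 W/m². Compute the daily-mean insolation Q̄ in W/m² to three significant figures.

cos H₀ = −tan(+16.9°) tan(-14.000°) = 0.0758, H₀ = 1.4950 rad.
Bracket: H₀ sin φ sin δ + cos φ cos δ sin H₀ = 1.4950×0.29070×-0.24192 + 0.95681×0.97030×0.99713 = -0.105138 + 0.925728 = 0.820590.
Q̄ = (S₀/π) × [bracket] = (2859/π) × 0.820590 = 746.8 W/m².

Q̄ ≈ 747 W/m²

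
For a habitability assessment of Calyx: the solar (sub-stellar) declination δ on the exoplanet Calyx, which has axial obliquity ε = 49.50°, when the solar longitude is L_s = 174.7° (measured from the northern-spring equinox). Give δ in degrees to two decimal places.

δ = +4.03°

sin δ = sin ε · sin L_s = sin 49.50° × sin 174.7° = 0.070239.
δ = arcsin(0.070239) = +4.03°.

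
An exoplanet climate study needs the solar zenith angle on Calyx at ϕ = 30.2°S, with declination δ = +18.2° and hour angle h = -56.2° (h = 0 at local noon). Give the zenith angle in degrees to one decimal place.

θ_z = 72.6°

cos θ_z = sin ϕ sin δ + cos ϕ cos δ cos h = -0.157111 + 0.456739 = 0.299628.
θ_z = arccos(0.299628) = 72.6°.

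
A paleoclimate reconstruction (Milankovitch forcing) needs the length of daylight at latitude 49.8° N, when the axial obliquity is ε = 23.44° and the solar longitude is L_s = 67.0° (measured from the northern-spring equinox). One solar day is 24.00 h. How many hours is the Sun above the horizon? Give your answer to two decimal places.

15.70 h

Solar declination: sin δ = sin ε · sin L_s = sin 23.44° × sin 67.0° = 0.36617, so δ = +21.479°.
cos h₀ = −tan ϕ · tan δ = −tan(+49.8°) × tan(+21.479°) = -0.4656, so h₀ = 2.0552 rad = 117.75°.
Daylight = 2h₀/(2π) × 24.00 h = (2.0552/π) × 24.00 = 15.70 h.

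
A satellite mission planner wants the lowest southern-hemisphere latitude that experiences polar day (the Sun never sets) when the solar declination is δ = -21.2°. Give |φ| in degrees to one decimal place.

|φ| = 68.8°

Polar day requires cos H₀ = −tan φ tan δ ≤ −1, i.e. tan φ tan δ ≥ 1.
The boundary is |tan φ| · |tan δ| = 1, so |φ| = 90° − |δ| = 90° − 21.2° = 68.8° in the southern hemisphere.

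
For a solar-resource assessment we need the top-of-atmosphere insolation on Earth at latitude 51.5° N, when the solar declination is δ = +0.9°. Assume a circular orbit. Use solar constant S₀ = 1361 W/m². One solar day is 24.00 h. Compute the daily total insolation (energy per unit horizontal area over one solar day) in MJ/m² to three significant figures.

cos H₀ = −tan(+51.5°) tan(+0.900°) = -0.0197, H₀ = 1.5905 rad.
Bracket: H₀ sin φ sin δ + cos φ cos δ sin H₀ = 1.5905×0.78261×0.01571 + 0.62251×0.99988×0.99980 = 0.019555 + 0.622311 = 0.641866.
Q̄ = (S₀/π) × [bracket] = (1361/π) × 0.641866 = 278.07 W/m².
Daily total = Q̄ × 24.00 h × 3600 s/h = 278.07 × 24.00 × 3600 / 10⁶ = 24.03 MJ/m².

24.0 MJ/m²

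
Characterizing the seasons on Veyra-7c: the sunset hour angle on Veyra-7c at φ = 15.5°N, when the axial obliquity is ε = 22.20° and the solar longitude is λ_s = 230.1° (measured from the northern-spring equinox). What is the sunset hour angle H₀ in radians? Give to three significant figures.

Solar declination: sin δ = sin ε · sin λ_s = sin 22.20° × sin 230.1° = -0.28987, so δ = -16.850°.
cos H₀ = −tan φ · tan δ = −tan(+15.5°) × tan(-16.850°) = 0.0840, so H₀ = 1.4867 rad = 85.18°.

H₀ = 1.49 rad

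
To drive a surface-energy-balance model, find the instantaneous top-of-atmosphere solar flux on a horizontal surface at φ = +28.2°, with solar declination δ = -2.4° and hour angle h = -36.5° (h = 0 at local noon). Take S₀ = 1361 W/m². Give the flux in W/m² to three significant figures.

cos θ_z = sin φ sin δ + cos φ cos δ cos h = -0.019788 + 0.707820 = 0.688032.
Flux = S₀ · cos θ_z = 1361 × 0.688032 = 936.4 W/m².

936 W/m²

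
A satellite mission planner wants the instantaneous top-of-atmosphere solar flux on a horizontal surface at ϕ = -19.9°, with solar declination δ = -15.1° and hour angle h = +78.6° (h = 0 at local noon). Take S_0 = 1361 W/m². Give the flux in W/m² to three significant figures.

cos θ_z = sin ϕ sin δ + cos ϕ cos δ cos h = 0.088670 + 0.179438 = 0.268108.
Flux = S_0 · cos θ_z = 1361 × 0.268108 = 364.9 W/m².

365 W/m²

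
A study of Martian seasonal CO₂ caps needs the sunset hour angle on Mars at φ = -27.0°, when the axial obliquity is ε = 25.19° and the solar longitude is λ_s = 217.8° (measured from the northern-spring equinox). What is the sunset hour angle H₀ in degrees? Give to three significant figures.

Solar declination: sin δ = sin ε · sin λ_s = sin 25.19° × sin 217.8° = -0.26087, so δ = -15.121°.
cos H₀ = −tan φ · tan δ = −tan(-27.0°) × tan(-15.121°) = -0.1377, so H₀ = 1.7089 rad = 97.91°.

H₀ = 97.9°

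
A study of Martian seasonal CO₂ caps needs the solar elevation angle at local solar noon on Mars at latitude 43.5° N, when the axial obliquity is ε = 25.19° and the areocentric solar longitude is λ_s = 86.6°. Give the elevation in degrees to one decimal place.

sin δ = sin 25.19° × sin 86.6° = 0.42487, so δ = +25.143°.
At local noon the hour angle is zero, so the zenith angle equals |φ − δ| = |+43.5° − (+25.143°)| = 18.357°.
Elevation = 90° − 18.357° = 71.6°.

71.6°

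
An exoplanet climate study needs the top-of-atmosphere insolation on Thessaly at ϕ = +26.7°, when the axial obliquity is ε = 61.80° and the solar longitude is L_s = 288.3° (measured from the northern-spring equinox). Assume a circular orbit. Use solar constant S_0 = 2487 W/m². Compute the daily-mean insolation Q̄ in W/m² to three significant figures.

Solar declination: sin δ = sin ε · sin L_s = sin 61.80° × sin 288.3° = -0.83673, so δ = -56.797°.
cos h₀ = −tan(+26.7°) tan(-56.797°) = 0.7685, h₀ = 0.6943 rad.
Bracket: h₀ sin ϕ sin δ + cos ϕ cos δ sin h₀ = 0.6943×0.44932×-0.83673 + 0.89337×0.54761×0.63987 = -0.261029 + 0.313036 = 0.052007.
Q̄ = (S_0/π) × [bracket] = (2487/π) × 0.052007 = 41.17 W/m².

Q̄ ≈ 41.2 W/m²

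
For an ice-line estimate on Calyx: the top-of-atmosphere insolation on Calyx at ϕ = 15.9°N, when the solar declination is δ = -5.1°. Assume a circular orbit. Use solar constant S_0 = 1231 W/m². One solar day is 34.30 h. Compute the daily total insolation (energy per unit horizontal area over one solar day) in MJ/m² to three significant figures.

cos h₀ = −tan(+15.9°) tan(-5.100°) = 0.0254, h₀ = 1.5454 rad.
Bracket: h₀ sin ϕ sin δ + cos ϕ cos δ sin h₀ = 1.5454×0.27396×-0.08889 + 0.96174×0.99604×0.99968 = -0.037634 + 0.957625 = 0.919991.
Q̄ = (S_0/π) × [bracket] = (1231/π) × 0.919991 = 360.49 W/m².
Daily total = Q̄ × 34.30 h × 3600 s/h = 360.49 × 34.30 × 3600 / 10⁶ = 44.51 MJ/m².

44.5 MJ/m²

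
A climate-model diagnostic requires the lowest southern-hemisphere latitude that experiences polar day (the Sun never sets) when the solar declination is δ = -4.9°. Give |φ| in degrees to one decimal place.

|φ| = 85.1°

Polar day requires cos H₀ = −tan φ tan δ ≤ −1, i.e. tan φ tan δ ≥ 1.
The boundary is |tan φ| · |tan δ| = 1, so |φ| = 90° − |δ| = 90° − 4.9° = 85.1° in the southern hemisphere.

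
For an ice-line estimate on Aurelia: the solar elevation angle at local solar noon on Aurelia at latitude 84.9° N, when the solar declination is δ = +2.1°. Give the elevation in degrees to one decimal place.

At local noon the hour angle is zero, so the zenith angle equals |φ − δ| = |+84.9° − (+2.100°)| = 82.800°.
Elevation = 90° − 82.800° = 7.2°.

7.2°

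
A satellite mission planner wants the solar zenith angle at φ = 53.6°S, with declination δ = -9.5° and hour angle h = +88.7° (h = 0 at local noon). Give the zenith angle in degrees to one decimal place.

θ_z = 81.6°

cos θ_z = sin φ sin δ + cos φ cos δ cos h = 0.132846 + 0.013278 = 0.146124.
θ_z = arccos(0.146124) = 81.6°.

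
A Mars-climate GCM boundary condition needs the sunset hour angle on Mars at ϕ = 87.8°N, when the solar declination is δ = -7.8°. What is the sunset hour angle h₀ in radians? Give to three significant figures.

h₀ = 0.00 rad

cos h₀ = −tan ϕ · tan δ = 3.5658 ≥ 1, so the Sun never rises (polar night) and h₀ = 0.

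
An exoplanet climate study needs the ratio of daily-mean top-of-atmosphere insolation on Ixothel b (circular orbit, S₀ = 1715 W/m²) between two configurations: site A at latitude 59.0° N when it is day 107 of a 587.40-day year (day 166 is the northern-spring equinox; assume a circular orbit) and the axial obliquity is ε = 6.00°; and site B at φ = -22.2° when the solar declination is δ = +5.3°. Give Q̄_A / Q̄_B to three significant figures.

Q̄_A / Q̄_B ≈ 0.500

— Configuration A (φ=+59.0°):
Solar longitude: λ_s = 360° × (107 − 166)/587.40 = -36.159°, i.e. -36.159° + 360° = 323.841°.
sin δ = sin 6.00° × sin 323.841° = -0.06168, so δ = -3.536°.
cos H₀ = −tan(+59.0°) tan(-3.536°) = 0.1028, H₀ = 1.4678 rad.
Bracket: H₀ sin φ sin δ + cos φ cos δ sin H₀ = 1.4678×0.85717×-0.06168 + 0.51504×0.99810×0.99470 = -0.077603 + 0.511337 = 0.433734.
Q̄ = (S₀/π) × [bracket] = (1715/π) × 0.433734 = 236.78 W/m².
— Configuration B (φ=-22.2°):
cos H₀ = −tan(-22.2°) tan(+5.300°) = 0.0379, H₀ = 1.5329 rad.
Bracket: H₀ sin φ sin δ + cos φ cos δ sin H₀ = 1.5329×-0.37784×0.09237 + 0.92587×0.99572×0.99928 = -0.053500 + 0.921244 = 0.867744.
Q̄ = (S₀/π) × [bracket] = (1715/π) × 0.867744 = 473.70 W/m².
Ratio Q̄_A / Q̄_B = 236.78 / 473.70 = 0.4999.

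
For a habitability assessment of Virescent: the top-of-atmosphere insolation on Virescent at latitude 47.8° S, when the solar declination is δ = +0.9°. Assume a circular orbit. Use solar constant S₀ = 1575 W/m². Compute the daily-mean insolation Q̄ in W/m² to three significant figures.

cos H₀ = −tan(-47.8°) tan(+0.900°) = 0.0173, H₀ = 1.5535 rad.
Bracket: H₀ sin φ sin δ + cos φ cos δ sin H₀ = 1.5535×-0.74080×0.01571 + 0.67172×0.99988×0.99985 = -0.018080 + 0.671539 = 0.653459.
Q̄ = (S₀/π) × [bracket] = (1575/π) × 0.653459 = 327.6 W/m².

Q̄ ≈ 328 W/m²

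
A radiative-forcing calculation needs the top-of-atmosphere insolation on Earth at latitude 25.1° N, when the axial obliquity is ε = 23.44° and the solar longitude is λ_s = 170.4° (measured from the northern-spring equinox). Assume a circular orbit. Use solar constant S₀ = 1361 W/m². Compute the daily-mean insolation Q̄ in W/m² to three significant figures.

Q̄ ≈ 411 W/m²

Solar declination: sin δ = sin ε · sin λ_s = sin 23.44° × sin 170.4° = 0.06634, so δ = +3.804°.
cos H₀ = −tan(+25.1°) tan(+3.804°) = -0.0311, H₀ = 1.6019 rad.
Bracket: H₀ sin φ sin δ + cos φ cos δ sin H₀ = 1.6019×0.42420×0.06634 + 0.90557×0.99780×0.99951 = 0.045080 + 0.903135 = 0.948215.
Q̄ = (S₀/π) × [bracket] = (1361/π) × 0.948215 = 410.8 W/m².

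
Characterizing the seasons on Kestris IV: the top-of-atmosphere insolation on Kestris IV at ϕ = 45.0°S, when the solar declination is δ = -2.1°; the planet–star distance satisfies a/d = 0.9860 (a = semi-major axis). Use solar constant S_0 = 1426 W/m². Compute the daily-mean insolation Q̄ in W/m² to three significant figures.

cos h₀ = −tan(-45.0°) tan(-2.100°) = -0.0367, h₀ = 1.6075 rad.
Bracket: h₀ sin ϕ sin δ + cos ϕ cos δ sin h₀ = 1.6075×-0.70711×-0.03664 + 0.70711×0.99933×0.99933 = 0.041648 + 0.706163 = 0.747811.
Inverse-square distance factor (a/d)² = 0.9860² = 0.972196.
Q̄ = (S_0/π) × 0.972196 × [bracket] = (1426/π) × 0.972196 × 0.747811 = 330.0 W/m².

Q̄ ≈ 330 W/m²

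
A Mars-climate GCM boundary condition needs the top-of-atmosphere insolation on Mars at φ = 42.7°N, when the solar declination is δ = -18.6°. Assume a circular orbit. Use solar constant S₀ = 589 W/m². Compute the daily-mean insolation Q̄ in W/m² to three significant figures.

Q̄ ≈ 73.2 W/m²

cos H₀ = −tan(+42.7°) tan(-18.600°) = 0.3105, H₀ = 1.2550 rad.
Bracket: H₀ sin φ sin δ + cos φ cos δ sin H₀ = 1.2550×0.67816×-0.31896 + 0.73491×0.94777×0.95056 = -0.271464 + 0.662089 = 0.390625.
Q̄ = (S₀/π) × [bracket] = (589/π) × 0.390625 = 73.24 W/m².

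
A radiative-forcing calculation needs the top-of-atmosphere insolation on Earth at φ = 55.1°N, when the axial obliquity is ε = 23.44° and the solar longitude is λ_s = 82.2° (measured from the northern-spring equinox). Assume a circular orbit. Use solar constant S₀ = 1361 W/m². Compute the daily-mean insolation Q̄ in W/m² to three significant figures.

Q̄ ≈ 492 W/m²

Solar declination: sin δ = sin ε · sin λ_s = sin 23.44° × sin 82.2° = 0.39411, so δ = +23.210°.
cos H₀ = −tan(+55.1°) tan(+23.210°) = -0.6147, H₀ = 2.2328 rad.
Bracket: H₀ sin φ sin δ + cos φ cos δ sin H₀ = 2.2328×0.82015×0.39411 + 0.57215×0.91906×0.78877 = 0.721706 + 0.414767 = 1.136473.
Q̄ = (S₀/π) × [bracket] = (1361/π) × 1.136473 = 492.3 W/m².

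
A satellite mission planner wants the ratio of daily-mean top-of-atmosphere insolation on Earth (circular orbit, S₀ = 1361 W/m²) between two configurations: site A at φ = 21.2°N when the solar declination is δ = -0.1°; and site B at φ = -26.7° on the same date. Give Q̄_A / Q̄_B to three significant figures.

Q̄_A / Q̄_B ≈ 1.04

— Configuration A (φ=+21.2°):
cos H₀ = −tan(+21.2°) tan(-0.100°) = 0.0007, H₀ = 1.5701 rad.
Bracket: H₀ sin φ sin δ + cos φ cos δ sin H₀ = 1.5701×0.36162×-0.00175 + 0.93232×1.00000×1.00000 = -0.000994 + 0.932320 = 0.931326.
Q̄ = (S₀/π) × [bracket] = (1361/π) × 0.931326 = 403.47 W/m².
— Configuration B (φ=-26.7°):
cos H₀ = −tan(-26.7°) tan(-0.100°) = -0.0009, H₀ = 1.5717 rad.
Bracket: H₀ sin φ sin δ + cos φ cos δ sin H₀ = 1.5717×-0.44932×-0.00175 + 0.89337×1.00000×1.00000 = 0.001236 + 0.893370 = 0.894606.
Q̄ = (S₀/π) × [bracket] = (1361/π) × 0.894606 = 387.56 W/m².
Ratio Q̄_A / Q̄_B = 403.47 / 387.56 = 1.041.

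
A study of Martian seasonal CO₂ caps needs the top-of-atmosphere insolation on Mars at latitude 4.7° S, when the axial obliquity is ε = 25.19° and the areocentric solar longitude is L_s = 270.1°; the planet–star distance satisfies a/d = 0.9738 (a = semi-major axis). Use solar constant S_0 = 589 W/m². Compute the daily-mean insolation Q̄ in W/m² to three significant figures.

Q̄ ≈ 170 W/m²

sin δ = sin 25.19° × sin 270.1° = -0.42562, so δ = -25.190°.
cos h₀ = −tan(-4.7°) tan(-25.190°) = -0.0387, h₀ = 1.6095 rad.
Bracket: h₀ sin ϕ sin δ + cos ϕ cos δ sin h₀ = 1.6095×-0.08194×-0.42562 + 0.99664×0.90490×0.99925 = 0.056132 + 0.901183 = 0.957315.
Inverse-square distance factor (a/d)² = 0.9738² = 0.948286.
Q̄ = (S_0/π) × 0.948286 × [bracket] = (589/π) × 0.948286 × 0.957315 = 170.2 W/m².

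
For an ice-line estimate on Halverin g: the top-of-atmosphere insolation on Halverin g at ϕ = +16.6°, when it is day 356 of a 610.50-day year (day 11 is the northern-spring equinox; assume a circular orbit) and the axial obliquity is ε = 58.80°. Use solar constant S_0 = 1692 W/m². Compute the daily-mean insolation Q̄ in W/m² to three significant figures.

Q̄ ≈ 406 W/m²

Solar longitude: L_s = 360° × (356 − 11)/610.50 = 203.440°.
sin δ = sin 58.80° × sin 203.440° = -0.34025, so δ = -19.892°.
cos h₀ = −tan(+16.6°) tan(-19.892°) = 0.1079, h₀ = 1.4627 rad.
Bracket: h₀ sin ϕ sin δ + cos ϕ cos δ sin h₀ = 1.4627×0.28569×-0.34025 + 0.95832×0.94033×0.99417 = -0.142183 + 0.895883 = 0.753700.
Q̄ = (S_0/π) × [bracket] = (1692/π) × 0.753700 = 405.9 W/m².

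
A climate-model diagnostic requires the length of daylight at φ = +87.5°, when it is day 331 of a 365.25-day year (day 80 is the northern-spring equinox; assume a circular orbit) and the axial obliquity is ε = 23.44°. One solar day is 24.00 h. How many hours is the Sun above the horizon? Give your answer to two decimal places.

0.00 h

Solar longitude: λ_s = 360° × (331 − 80)/365.25 = 247.392°.
sin δ = sin 23.44° × sin 247.392° = -0.36722, so δ = -21.544°.
cos H₀ = −tan φ · tan δ = 9.0425 ≥ 1, so the Sun never rises (polar night) and H₀ = 0.
Daylight = 2H₀/(2π) × 24.00 h = (0.0000/π) × 24.00 = 0.00 h.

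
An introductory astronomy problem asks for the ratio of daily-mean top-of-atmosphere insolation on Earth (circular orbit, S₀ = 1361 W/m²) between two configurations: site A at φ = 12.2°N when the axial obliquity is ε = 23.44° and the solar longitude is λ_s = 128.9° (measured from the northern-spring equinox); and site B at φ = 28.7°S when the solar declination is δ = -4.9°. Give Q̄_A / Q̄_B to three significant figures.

— Configuration A (φ=+12.2°):
Solar declination: sin δ = sin ε · sin λ_s = sin 23.44° × sin 128.9° = 0.30958, so δ = +18.034°.
cos H₀ = −tan(+12.2°) tan(+18.034°) = -0.0704, H₀ = 1.6412 rad.
Bracket: H₀ sin φ sin δ + cos φ cos δ sin H₀ = 1.6412×0.21132×0.30958 + 0.97742×0.95087×0.99752 = 0.107368 + 0.927094 = 1.034462.
Q̄ = (S₀/π) × [bracket] = (1361/π) × 1.034462 = 448.15 W/m².
— Configuration B (φ=-28.7°):
cos H₀ = −tan(-28.7°) tan(-4.900°) = -0.0469, H₀ = 1.6177 rad.
Bracket: H₀ sin φ sin δ + cos φ cos δ sin H₀ = 1.6177×-0.48022×-0.08542 + 0.87715×0.99635×0.99890 = 0.066359 + 0.872987 = 0.939346.
Q̄ = (S₀/π) × [bracket] = (1361/π) × 0.939346 = 406.94 W/m².
Ratio Q̄_A / Q̄_B = 448.15 / 406.94 = 1.101.

Q̄_A / Q̄_B ≈ 1.10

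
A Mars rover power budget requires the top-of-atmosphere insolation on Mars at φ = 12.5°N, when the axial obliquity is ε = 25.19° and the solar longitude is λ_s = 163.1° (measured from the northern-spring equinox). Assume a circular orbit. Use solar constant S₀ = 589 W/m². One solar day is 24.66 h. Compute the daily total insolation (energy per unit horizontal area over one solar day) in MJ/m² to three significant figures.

16.8 MJ/m²

Solar declination: sin δ = sin ε · sin λ_s = sin 25.19° × sin 163.1° = 0.12373, so δ = +7.107°.
cos H₀ = −tan(+12.5°) tan(+7.107°) = -0.0276, H₀ = 1.5984 rad.
Bracket: H₀ sin φ sin δ + cos φ cos δ sin H₀ = 1.5984×0.21644×0.12373 + 0.97630×0.99232×0.99962 = 0.042805 + 0.968434 = 1.011239.
Q̄ = (S₀/π) × [bracket] = (589/π) × 1.011239 = 189.59 W/m².
Daily total = Q̄ × 24.66 h × 3600 s/h = 189.59 × 24.66 × 3600 / 10⁶ = 16.83 MJ/m².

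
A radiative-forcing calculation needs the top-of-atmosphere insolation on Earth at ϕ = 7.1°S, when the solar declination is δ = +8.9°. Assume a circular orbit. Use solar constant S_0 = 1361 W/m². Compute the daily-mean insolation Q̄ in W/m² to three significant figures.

Q̄ ≈ 412 W/m²

cos h₀ = −tan(-7.1°) tan(+8.900°) = 0.0195, h₀ = 1.5513 rad.
Bracket: h₀ sin ϕ sin δ + cos ϕ cos δ sin h₀ = 1.5513×-0.12360×0.15471 + 0.99233×0.98796×0.99981 = -0.029664 + 0.980196 = 0.950532.
Q̄ = (S_0/π) × [bracket] = (1361/π) × 0.950532 = 411.8 W/m².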